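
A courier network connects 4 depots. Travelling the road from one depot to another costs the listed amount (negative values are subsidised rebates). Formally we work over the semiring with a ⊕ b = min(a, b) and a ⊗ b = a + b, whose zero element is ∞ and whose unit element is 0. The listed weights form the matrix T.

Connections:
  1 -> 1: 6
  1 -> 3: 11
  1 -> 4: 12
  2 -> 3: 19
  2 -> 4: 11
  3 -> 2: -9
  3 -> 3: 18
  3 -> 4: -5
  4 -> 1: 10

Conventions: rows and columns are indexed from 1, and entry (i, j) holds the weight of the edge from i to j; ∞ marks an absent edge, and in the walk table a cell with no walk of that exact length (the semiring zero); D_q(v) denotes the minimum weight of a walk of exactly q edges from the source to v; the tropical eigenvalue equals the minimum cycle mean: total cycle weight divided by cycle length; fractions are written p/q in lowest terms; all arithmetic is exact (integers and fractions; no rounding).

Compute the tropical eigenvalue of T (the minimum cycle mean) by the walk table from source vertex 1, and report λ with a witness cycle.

q=0: [0, ∞, ∞, ∞]
q=1: [6, ∞, 11, 12]
q=2: [12, 2, 17, 6]
q=3: [16, 8, 21, 12]
q=4: [22, 12, 27, 16]
Optimal cycle mean attained by: cycle 2->3->2, total 19 + (-9), length 2.
Answer: λ = 5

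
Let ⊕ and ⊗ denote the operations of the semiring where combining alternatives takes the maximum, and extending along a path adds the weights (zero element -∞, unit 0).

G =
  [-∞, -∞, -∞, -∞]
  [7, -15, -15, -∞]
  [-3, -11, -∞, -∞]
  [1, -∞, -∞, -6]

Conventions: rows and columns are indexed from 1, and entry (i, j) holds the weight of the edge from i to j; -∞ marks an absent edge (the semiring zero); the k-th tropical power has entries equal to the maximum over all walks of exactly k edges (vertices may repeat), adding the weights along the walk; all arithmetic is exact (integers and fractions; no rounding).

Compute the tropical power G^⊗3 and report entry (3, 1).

G^⊗2:
  [-∞, -∞, -∞, -∞]
  [-8, -26, -30, -∞]
  [-4, -26, -26, -∞]
  [-5, -∞, -∞, -12]
G^⊗3:
  [-∞, -∞, -∞, -∞]
  [-19, -41, -41, -∞]
  [-19, -37, -41, -∞]
  [-11, -∞, -∞, -18]
Key observation: the optimum is the walk 3->2->2->1, with weight (-11) + (-15) + 7 = -19.
Optimal value attained by: walk 3->2->2->1.
Answer: (G^⊗3)[3][1] = -19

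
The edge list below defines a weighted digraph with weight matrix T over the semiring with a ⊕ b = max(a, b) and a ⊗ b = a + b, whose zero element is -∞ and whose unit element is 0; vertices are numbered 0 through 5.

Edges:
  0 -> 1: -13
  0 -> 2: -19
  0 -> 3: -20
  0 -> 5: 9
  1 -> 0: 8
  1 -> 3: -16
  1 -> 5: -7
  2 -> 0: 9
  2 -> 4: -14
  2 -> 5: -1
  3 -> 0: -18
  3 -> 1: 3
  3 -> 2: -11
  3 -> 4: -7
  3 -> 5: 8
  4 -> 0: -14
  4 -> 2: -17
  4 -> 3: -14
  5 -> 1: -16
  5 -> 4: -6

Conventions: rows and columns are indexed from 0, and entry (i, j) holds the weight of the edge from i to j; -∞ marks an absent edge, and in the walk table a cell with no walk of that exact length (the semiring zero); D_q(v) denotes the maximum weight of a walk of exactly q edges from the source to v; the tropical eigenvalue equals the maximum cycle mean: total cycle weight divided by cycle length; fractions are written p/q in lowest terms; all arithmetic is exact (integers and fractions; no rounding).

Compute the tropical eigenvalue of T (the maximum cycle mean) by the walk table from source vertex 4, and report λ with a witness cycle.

q=0: [-∞, -∞, -∞, -∞, 0, -∞]
q=1: [-14, -∞, -17, -14, -∞, -∞]
q=2: [-8, -11, -25, -34, -21, -5]
q=3: [-3, -21, -27, -27, -11, 1]
q=4: [-13, -15, -22, -23, -5, 6]
q=5: [-7, -10, -22, -19, 0, -4]
q=6: [-2, -16, -17, -14, -10, 2]
Optimal cycle mean attained by: cycle 0->5->1->0, total 9 + (-16) + 8, length 3.
Answer: λ = 1/3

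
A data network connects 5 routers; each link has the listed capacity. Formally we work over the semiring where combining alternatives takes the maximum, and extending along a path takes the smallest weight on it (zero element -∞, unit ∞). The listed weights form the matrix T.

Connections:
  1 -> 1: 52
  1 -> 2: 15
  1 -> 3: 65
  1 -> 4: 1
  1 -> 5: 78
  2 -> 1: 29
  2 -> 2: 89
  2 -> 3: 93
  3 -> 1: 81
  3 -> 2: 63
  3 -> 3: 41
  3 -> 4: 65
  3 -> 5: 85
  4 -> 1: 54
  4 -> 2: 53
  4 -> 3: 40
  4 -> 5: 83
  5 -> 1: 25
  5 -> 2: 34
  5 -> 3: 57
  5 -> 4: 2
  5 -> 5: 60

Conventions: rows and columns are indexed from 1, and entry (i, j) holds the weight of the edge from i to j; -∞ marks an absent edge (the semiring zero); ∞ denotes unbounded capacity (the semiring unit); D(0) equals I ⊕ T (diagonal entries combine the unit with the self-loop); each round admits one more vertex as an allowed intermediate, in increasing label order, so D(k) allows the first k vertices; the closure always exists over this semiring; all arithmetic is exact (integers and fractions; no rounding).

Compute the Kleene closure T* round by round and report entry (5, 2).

D(0):
  [∞, 15, 65, 1, 78]
  [29, ∞, 93, -∞, -∞]
  [81, 63, ∞, 65, 85]
  [54, 53, 40, ∞, 83]
  [25, 34, 57, 2, ∞]
D(1):
  [∞, 15, 65, 1, 78]
  [29, ∞, 93, 1, 29]
  [81, 63, ∞, 65, 85]
  [54, 53, 54, ∞, 83]
  [25, 34, 57, 2, ∞]
D(2):
  [∞, 15, 65, 1, 78]
  [29, ∞, 93, 1, 29]
  [81, 63, ∞, 65, 85]
  [54, 53, 54, ∞, 83]
  [29, 34, 57, 2, ∞]
D(3):
  [∞, 63, 65, 65, 78]
  [81, ∞, 93, 65, 85]
  [81, 63, ∞, 65, 85]
  [54, 54, 54, ∞, 83]
  [57, 57, 57, 57, ∞]
D(4):
  [∞, 63, 65, 65, 78]
  [81, ∞, 93, 65, 85]
  [81, 63, ∞, 65, 85]
  [54, 54, 54, ∞, 83]
  [57, 57, 57, 57, ∞]
D(5):
  [∞, 63, 65, 65, 78]
  [81, ∞, 93, 65, 85]
  [81, 63, ∞, 65, 85]
  [57, 57, 57, ∞, 83]
  [57, 57, 57, 57, ∞]
Answer: T*[5][2] = 57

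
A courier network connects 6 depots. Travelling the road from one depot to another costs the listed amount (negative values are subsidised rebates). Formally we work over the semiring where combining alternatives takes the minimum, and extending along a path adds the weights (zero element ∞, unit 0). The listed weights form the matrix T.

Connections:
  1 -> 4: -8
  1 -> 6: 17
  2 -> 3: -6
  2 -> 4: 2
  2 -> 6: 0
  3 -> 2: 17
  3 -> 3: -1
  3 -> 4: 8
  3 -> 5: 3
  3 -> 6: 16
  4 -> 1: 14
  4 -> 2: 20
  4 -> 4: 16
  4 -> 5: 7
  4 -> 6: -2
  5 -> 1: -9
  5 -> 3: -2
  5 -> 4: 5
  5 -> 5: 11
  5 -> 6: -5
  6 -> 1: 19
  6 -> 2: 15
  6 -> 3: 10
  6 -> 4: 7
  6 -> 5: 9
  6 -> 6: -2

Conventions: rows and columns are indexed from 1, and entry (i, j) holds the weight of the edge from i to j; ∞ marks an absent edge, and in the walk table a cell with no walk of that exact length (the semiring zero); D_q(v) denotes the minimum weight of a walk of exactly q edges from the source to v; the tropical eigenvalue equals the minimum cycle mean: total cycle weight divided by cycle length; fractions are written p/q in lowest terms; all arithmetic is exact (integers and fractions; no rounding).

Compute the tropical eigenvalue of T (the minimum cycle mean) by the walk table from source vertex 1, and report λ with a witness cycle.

q=0: [0, ∞, ∞, ∞, ∞, ∞]
q=1: [∞, ∞, ∞, -8, ∞, 17]
q=2: [6, 12, 27, 8, -1, -10]
q=3: [-10, 5, -3, -3, -1, -12]
q=4: [-10, 3, -4, -18, -3, -14]
q=5: [-12, 1, -5, -18, -11, -20]
q=6: [-20, -5, -13, -20, -11, -22]
Optimal cycle mean attained by: cycle 1->4->5->1, total (-8) + 7 + (-9), length 3.
Answer: λ = -10/3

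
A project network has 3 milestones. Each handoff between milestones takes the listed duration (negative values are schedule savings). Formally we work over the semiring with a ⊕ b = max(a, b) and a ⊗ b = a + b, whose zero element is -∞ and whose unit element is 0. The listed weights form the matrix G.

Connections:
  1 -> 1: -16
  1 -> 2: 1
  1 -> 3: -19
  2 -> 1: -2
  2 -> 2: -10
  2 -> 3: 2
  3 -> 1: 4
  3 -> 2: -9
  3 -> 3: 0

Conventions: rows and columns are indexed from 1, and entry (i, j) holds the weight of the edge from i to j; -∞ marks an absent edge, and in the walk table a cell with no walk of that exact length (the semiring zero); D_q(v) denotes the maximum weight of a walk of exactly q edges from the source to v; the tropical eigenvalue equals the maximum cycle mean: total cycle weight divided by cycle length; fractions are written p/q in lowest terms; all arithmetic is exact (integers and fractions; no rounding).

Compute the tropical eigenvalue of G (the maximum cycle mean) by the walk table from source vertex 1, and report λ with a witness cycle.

q=0: [0, -∞, -∞]
q=1: [-16, 1, -19]
q=2: [-1, -9, 3]
q=3: [7, 0, 3]
Optimal cycle mean attained by: cycle 1->2->3->1, total 1 + 2 + 4, length 3.
Answer: λ = 7/3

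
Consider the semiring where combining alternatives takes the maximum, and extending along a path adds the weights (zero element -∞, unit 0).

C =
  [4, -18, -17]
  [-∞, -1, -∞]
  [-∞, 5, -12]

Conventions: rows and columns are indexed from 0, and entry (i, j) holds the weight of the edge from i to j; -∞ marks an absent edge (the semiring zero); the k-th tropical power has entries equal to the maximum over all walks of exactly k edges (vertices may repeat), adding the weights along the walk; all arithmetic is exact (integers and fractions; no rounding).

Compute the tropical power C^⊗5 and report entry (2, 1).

C^⊗2:
  [8, -12, -13]
  [-∞, -2, -∞]
  [-∞, 4, -24]
C^⊗3:
  [12, -8, -9]
  [-∞, -3, -∞]
  [-∞, 3, -36]
C^⊗4:
  [16, -4, -5]
  [-∞, -4, -∞]
  [-∞, 2, -48]
C^⊗5:
  [20, 0, -1]
  [-∞, -5, -∞]
  [-∞, 1, -60]
Key observation: the optimum is the walk 2->1->1->1->1->1, with weight 5 + (-1) + (-1) + (-1) + (-1) = 1.
Optimal value attained by: walk 2->1->1->1->1->1.
Answer: (C^⊗5)[2][1] = 1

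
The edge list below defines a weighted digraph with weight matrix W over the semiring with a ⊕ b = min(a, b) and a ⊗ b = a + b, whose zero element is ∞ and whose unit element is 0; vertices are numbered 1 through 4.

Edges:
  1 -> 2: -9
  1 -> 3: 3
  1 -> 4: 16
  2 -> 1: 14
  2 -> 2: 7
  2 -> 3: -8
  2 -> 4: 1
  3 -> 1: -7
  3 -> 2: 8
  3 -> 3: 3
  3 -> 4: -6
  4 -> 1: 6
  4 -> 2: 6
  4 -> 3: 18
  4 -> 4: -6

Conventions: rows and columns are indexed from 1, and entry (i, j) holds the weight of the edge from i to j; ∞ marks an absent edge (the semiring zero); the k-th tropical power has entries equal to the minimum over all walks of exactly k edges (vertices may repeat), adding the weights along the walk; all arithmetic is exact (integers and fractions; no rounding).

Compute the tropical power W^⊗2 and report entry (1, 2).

W^⊗2:
  [-4, -2, -17, -8]
  [-15, 0, -5, -14]
  [-4, -16, -4, -12]
  [0, -3, -2, -12]
Key observation: the optimum is the walk 1->2->2, with weight (-9) + 7 = -2.
Optimal value attained by: walk 1->2->2.
Answer: (W^⊗2)[1][2] = -2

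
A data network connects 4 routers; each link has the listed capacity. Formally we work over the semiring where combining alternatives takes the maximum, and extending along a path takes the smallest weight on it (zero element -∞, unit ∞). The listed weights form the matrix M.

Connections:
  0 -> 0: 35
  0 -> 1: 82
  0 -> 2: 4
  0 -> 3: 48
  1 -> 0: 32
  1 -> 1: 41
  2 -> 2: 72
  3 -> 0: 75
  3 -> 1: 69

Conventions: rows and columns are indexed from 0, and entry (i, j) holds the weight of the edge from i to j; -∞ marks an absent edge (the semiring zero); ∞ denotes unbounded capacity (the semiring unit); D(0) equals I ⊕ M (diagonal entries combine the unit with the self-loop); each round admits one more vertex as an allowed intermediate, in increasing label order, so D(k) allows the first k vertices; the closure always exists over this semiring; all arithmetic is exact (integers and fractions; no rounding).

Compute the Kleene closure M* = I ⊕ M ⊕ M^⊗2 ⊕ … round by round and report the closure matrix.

D(0):
  [∞, 82, 4, 48]
  [32, ∞, -∞, -∞]
  [-∞, -∞, ∞, -∞]
  [75, 69, -∞, ∞]
D(1):
  [∞, 82, 4, 48]
  [32, ∞, 4, 32]
  [-∞, -∞, ∞, -∞]
  [75, 75, 4, ∞]
D(2):
  [∞, 82, 4, 48]
  [32, ∞, 4, 32]
  [-∞, -∞, ∞, -∞]
  [75, 75, 4, ∞]
D(3):
  [∞, 82, 4, 48]
  [32, ∞, 4, 32]
  [-∞, -∞, ∞, -∞]
  [75, 75, 4, ∞]
D(4):
  [∞, 82, 4, 48]
  [32, ∞, 4, 32]
  [-∞, -∞, ∞, -∞]
  [75, 75, 4, ∞]
Answer: M* = [[∞, 82, 4, 48], [32, ∞, 4, 32], [-∞, -∞, ∞, -∞], [75, 75, 4, ∞]]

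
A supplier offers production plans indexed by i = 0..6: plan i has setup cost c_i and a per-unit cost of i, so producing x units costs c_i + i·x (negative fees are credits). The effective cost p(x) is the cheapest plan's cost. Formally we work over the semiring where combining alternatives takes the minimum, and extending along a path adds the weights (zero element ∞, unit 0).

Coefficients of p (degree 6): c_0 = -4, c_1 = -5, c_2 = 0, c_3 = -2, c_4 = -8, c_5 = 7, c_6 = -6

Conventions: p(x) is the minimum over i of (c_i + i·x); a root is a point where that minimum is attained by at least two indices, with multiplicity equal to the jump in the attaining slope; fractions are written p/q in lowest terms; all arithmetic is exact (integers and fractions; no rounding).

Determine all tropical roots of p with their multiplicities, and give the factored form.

hull edge (i=0, c=-4) to (i=4, c=-8): slope -1, span 4
hull edge (i=4, c=-8) to (i=6, c=-6): slope 1, span 2
Factored form: p(x) = -6 ⊗ (x ⊕ (-1)) ⊗ (x ⊕ (-1)) ⊗ (x ⊕ 1) ⊗ (x ⊕ 1) ⊗ (x ⊕ 1) ⊗ (x ⊕ 1)
Answer: roots = -1 (mult 2), 1 (mult 4)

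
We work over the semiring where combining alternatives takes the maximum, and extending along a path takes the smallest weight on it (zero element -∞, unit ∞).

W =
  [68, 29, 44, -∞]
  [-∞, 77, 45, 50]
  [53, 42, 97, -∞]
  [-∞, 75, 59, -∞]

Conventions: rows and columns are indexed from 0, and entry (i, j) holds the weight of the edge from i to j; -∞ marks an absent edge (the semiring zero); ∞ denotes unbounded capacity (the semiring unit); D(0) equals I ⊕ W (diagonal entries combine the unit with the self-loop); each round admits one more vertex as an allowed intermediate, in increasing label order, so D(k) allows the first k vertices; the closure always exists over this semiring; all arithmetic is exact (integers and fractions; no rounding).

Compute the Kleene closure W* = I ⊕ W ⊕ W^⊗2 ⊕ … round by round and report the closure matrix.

D(0):
  [∞, 29, 44, -∞]
  [-∞, ∞, 45, 50]
  [53, 42, ∞, -∞]
  [-∞, 75, 59, ∞]
D(1):
  [∞, 29, 44, -∞]
  [-∞, ∞, 45, 50]
  [53, 42, ∞, -∞]
  [-∞, 75, 59, ∞]
D(2):
  [∞, 29, 44, 29]
  [-∞, ∞, 45, 50]
  [53, 42, ∞, 42]
  [-∞, 75, 59, ∞]
D(3):
  [∞, 42, 44, 42]
  [45, ∞, 45, 50]
  [53, 42, ∞, 42]
  [53, 75, 59, ∞]
D(4):
  [∞, 42, 44, 42]
  [50, ∞, 50, 50]
  [53, 42, ∞, 42]
  [53, 75, 59, ∞]
Answer: W* = [[∞, 42, 44, 42], [50, ∞, 50, 50], [53, 42, ∞, 42], [53, 75, 59, ∞]]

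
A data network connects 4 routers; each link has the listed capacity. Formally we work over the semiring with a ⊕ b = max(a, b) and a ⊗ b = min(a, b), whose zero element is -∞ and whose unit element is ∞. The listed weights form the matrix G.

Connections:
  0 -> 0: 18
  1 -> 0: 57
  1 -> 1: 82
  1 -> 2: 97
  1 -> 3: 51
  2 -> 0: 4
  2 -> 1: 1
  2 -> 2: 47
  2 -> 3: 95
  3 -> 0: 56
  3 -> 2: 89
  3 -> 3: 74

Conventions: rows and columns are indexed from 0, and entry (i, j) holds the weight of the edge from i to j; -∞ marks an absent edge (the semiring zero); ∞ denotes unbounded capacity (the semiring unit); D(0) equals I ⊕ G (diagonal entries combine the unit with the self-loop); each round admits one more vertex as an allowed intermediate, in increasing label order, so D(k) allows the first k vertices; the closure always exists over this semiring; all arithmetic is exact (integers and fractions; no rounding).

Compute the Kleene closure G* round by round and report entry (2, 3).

D(0):
  [∞, -∞, -∞, -∞]
  [57, ∞, 97, 51]
  [4, 1, ∞, 95]
  [56, -∞, 89, ∞]
D(1):
  [∞, -∞, -∞, -∞]
  [57, ∞, 97, 51]
  [4, 1, ∞, 95]
  [56, -∞, 89, ∞]
D(2):
  [∞, -∞, -∞, -∞]
  [57, ∞, 97, 51]
  [4, 1, ∞, 95]
  [56, -∞, 89, ∞]
D(3):
  [∞, -∞, -∞, -∞]
  [57, ∞, 97, 95]
  [4, 1, ∞, 95]
  [56, 1, 89, ∞]
D(4):
  [∞, -∞, -∞, -∞]
  [57, ∞, 97, 95]
  [56, 1, ∞, 95]
  [56, 1, 89, ∞]
Answer: G*[2][3] = 95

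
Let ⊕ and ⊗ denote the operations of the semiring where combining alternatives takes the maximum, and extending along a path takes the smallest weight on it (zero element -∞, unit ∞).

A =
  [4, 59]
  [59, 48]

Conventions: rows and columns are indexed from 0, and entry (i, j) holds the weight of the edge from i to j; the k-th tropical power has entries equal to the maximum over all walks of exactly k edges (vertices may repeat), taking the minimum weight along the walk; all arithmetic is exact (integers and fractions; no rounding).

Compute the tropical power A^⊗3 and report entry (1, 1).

A^⊗2:
  [59, 48]
  [48, 59]
A^⊗3:
  [48, 59]
  [59, 48]
Key observation: the optimum is the walk 1->0->1->1, with weight 59 min 59 min 48 = 48.
Optimal value attained by: walk 1->0->1->1.
Answer: (A^⊗3)[1][1] = 48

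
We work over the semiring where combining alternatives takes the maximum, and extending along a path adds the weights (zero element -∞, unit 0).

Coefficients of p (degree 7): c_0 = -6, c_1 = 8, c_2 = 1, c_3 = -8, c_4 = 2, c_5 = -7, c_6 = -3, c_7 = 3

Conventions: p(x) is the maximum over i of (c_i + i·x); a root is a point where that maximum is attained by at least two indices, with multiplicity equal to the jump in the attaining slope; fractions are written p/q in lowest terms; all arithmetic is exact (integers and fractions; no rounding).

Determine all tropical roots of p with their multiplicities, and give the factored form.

hull edge (i=0, c=-6) to (i=1, c=8): slope 14, span 1
hull edge (i=1, c=8) to (i=7, c=3): slope -5/6, span 6
Factored form: p(x) = 3 ⊗ (x ⊕ (-14)) ⊗ (x ⊕ 5/6) ⊗ (x ⊕ 5/6) ⊗ (x ⊕ 5/6) ⊗ (x ⊕ 5/6) ⊗ (x ⊕ 5/6) ⊗ (x ⊕ 5/6)
Answer: roots = -14 (mult 1), 5/6 (mult 6)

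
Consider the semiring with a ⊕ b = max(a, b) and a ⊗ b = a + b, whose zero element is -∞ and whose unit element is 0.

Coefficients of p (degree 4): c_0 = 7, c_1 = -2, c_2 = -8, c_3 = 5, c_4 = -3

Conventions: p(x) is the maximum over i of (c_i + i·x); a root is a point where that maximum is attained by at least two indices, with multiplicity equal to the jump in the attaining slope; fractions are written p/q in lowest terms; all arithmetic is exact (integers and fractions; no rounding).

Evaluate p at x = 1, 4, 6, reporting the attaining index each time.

p(1) = max(7+0·1=7, -2+1·1=-1, -8+2·1=-6, 5+3·1=8, -3+4·1=1) = 8 (attained by i=3)
p(4) = max(7+0·4=7, -2+1·4=2, -8+2·4=0, 5+3·4=17, -3+4·4=13) = 17 (attained by i=3)
p(6) = max(7+0·6=7, -2+1·6=4, -8+2·6=4, 5+3·6=23, -3+4·6=21) = 23 (attained by i=3)
Answer: p(1) = 8; p(4) = 17; p(6) = 23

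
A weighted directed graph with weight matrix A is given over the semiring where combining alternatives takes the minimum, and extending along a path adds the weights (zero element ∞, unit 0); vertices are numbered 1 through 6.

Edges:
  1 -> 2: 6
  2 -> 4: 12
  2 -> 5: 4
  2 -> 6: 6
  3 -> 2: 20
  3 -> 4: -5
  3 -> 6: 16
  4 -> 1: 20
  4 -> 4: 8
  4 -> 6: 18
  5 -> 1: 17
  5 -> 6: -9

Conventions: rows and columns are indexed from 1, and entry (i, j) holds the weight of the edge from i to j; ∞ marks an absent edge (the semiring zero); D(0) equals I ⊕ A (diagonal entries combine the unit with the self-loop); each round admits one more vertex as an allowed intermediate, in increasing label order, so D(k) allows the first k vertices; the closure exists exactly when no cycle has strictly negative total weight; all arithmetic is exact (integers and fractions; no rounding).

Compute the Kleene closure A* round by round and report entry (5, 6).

D(0):
  [0, 6, ∞, ∞, ∞, ∞]
  [∞, 0, ∞, 12, 4, 6]
  [∞, 20, 0, -5, ∞, 16]
  [20, ∞, ∞, 0, ∞, 18]
  [17, ∞, ∞, ∞, 0, -9]
  [∞, ∞, ∞, ∞, ∞, 0]
D(1):
  [0, 6, ∞, ∞, ∞, ∞]
  [∞, 0, ∞, 12, 4, 6]
  [∞, 20, 0, -5, ∞, 16]
  [20, 26, ∞, 0, ∞, 18]
  [17, 23, ∞, ∞, 0, -9]
  [∞, ∞, ∞, ∞, ∞, 0]
D(2):
  [0, 6, ∞, 18, 10, 12]
  [∞, 0, ∞, 12, 4, 6]
  [∞, 20, 0, -5, 24, 16]
  [20, 26, ∞, 0, 30, 18]
  [17, 23, ∞, 35, 0, -9]
  [∞, ∞, ∞, ∞, ∞, 0]
D(3):
  [0, 6, ∞, 18, 10, 12]
  [∞, 0, ∞, 12, 4, 6]
  [∞, 20, 0, -5, 24, 16]
  [20, 26, ∞, 0, 30, 18]
  [17, 23, ∞, 35, 0, -9]
  [∞, ∞, ∞, ∞, ∞, 0]
D(4):
  [0, 6, ∞, 18, 10, 12]
  [32, 0, ∞, 12, 4, 6]
  [15, 20, 0, -5, 24, 13]
  [20, 26, ∞, 0, 30, 18]
  [17, 23, ∞, 35, 0, -9]
  [∞, ∞, ∞, ∞, ∞, 0]
D(5):
  [0, 6, ∞, 18, 10, 1]
  [21, 0, ∞, 12, 4, -5]
  [15, 20, 0, -5, 24, 13]
  [20, 26, ∞, 0, 30, 18]
  [17, 23, ∞, 35, 0, -9]
  [∞, ∞, ∞, ∞, ∞, 0]
D(6):
  [0, 6, ∞, 18, 10, 1]
  [21, 0, ∞, 12, 4, -5]
  [15, 20, 0, -5, 24, 13]
  [20, 26, ∞, 0, 30, 18]
  [17, 23, ∞, 35, 0, -9]
  [∞, ∞, ∞, ∞, ∞, 0]
Answer: A*[5][6] = -9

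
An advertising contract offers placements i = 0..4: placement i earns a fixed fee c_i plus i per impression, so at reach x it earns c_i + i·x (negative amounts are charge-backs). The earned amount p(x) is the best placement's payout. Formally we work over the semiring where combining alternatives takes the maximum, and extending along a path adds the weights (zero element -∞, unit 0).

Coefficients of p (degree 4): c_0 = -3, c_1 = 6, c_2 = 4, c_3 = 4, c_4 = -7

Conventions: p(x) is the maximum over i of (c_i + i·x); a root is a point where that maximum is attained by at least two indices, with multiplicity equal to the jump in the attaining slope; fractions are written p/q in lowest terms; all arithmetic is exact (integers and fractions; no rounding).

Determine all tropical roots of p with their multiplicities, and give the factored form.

hull edge (i=0, c=-3) to (i=1, c=6): slope 9, span 1
hull edge (i=1, c=6) to (i=3, c=4): slope -1, span 2
hull edge (i=3, c=4) to (i=4, c=-7): slope -11, span 1
Factored form: p(x) = -7 ⊗ (x ⊕ (-9)) ⊗ (x ⊕ 1) ⊗ (x ⊕ 1) ⊗ (x ⊕ 11)
Answer: roots = -9 (mult 1), 1 (mult 2), 11 (mult 1)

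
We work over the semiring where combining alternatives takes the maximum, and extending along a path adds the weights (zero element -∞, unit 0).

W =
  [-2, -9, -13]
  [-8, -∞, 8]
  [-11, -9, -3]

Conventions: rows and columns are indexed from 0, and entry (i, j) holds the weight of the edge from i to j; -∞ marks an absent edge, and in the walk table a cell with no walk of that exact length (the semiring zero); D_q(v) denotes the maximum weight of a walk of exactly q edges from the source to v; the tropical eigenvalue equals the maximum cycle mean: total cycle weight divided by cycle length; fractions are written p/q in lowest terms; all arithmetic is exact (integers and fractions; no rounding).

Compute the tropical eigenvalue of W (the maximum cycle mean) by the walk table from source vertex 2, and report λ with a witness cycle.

q=0: [-∞, -∞, 0]
q=1: [-11, -9, -3]
q=2: [-13, -12, -1]
q=3: [-12, -10, -4]
Optimal cycle mean attained by: cycle 1->2->1, total 8 + (-9), length 2.
Answer: λ = -1/2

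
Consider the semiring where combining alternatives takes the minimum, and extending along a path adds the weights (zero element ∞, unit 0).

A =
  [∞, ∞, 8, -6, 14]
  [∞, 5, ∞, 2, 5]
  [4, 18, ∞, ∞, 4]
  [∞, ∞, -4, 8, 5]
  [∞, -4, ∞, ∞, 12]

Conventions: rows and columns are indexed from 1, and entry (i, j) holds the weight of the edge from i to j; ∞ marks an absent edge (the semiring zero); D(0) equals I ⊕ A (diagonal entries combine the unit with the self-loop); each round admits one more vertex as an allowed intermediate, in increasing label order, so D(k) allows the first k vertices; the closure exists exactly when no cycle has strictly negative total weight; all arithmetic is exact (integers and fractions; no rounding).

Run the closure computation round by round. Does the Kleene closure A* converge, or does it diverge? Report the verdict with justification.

D(0):
  [0, ∞, 8, -6, 14]
  [∞, 0, ∞, 2, 5]
  [4, 18, 0, ∞, 4]
  [∞, ∞, -4, 0, 5]
  [∞, -4, ∞, ∞, 0]
D(1):
  [0, ∞, 8, -6, 14]
  [∞, 0, ∞, 2, 5]
  [4, 18, 0, -2, 4]
  [∞, ∞, -4, 0, 5]
  [∞, -4, ∞, ∞, 0]
D(2):
  [0, ∞, 8, -6, 14]
  [∞, 0, ∞, 2, 5]
  [4, 18, 0, -2, 4]
  [∞, ∞, -4, 0, 5]
  [∞, -4, ∞, -2, 0]
Detection: at round 3, diagonal entry (4, 4) turns strictly negative.
Key observation: the cycle 4->3->1->4 has total weight (-4) + 4 + (-6), which is strictly negative.
Answer: DIVERGES — negative cycle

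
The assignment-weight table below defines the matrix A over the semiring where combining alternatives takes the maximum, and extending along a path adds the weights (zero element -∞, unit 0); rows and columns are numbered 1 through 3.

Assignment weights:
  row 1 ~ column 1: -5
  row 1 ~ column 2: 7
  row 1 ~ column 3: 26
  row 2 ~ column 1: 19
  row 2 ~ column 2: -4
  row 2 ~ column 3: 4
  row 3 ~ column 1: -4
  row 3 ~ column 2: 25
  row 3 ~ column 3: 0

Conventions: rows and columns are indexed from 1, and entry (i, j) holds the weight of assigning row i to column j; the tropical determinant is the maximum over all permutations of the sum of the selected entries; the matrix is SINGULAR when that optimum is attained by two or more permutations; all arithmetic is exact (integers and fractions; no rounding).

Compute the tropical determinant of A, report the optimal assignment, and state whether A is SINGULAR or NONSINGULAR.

σ = (1, 2, 3): (-5) + (-4) + 0 = -9
σ = (1, 3, 2): (-5) + 4 + 25 = 24
σ = (2, 1, 3): 7 + 19 + 0 = 26
σ = (2, 3, 1): 7 + 4 + (-4) = 7
σ = (3, 1, 2): 26 + 19 + 25 = 70
σ = (3, 2, 1): 26 + (-4) + (-4) = 18
Optimal value attained by: σ = (3, 1, 2).
Answer: det⊕(A) = 70; verdict: NONSINGULAR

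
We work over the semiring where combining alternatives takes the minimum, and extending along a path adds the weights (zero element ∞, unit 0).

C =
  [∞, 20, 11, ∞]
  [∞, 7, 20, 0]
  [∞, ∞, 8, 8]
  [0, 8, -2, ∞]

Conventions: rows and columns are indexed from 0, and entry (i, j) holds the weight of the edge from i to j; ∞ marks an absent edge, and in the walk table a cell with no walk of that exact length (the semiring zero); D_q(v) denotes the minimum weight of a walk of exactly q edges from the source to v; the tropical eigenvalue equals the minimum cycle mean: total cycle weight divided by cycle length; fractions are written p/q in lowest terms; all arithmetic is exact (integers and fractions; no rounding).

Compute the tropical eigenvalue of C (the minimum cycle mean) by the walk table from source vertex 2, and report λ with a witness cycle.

q=0: [∞, ∞, 0, ∞]
q=1: [∞, ∞, 8, 8]
q=2: [8, 16, 6, 16]
q=3: [16, 23, 14, 14]
q=4: [14, 22, 12, 22]
Optimal cycle mean attained by: cycle 2->3->2, total 8 + (-2), length 2.
Answer: λ = 3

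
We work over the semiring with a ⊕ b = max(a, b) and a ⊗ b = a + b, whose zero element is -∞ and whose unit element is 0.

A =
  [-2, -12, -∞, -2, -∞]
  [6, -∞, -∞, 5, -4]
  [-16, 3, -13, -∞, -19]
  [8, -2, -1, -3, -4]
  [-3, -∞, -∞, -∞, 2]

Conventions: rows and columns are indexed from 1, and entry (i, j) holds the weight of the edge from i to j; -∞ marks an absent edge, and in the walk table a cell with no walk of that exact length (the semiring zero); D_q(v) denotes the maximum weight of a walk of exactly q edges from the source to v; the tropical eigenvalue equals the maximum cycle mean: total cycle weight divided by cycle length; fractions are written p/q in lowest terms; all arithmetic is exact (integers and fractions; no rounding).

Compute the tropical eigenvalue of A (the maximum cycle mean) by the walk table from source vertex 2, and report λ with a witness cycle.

q=0: [-∞, 0, -∞, -∞, -∞]
q=1: [6, -∞, -∞, 5, -4]
q=2: [13, 3, 4, 4, 1]
q=3: [12, 7, 3, 11, 3]
q=4: [19, 9, 10, 12, 7]
q=5: [20, 13, 11, 17, 9]
Optimal cycle mean attained by: cycle 1->4->1, total (-2) + 8, length 2.
Answer: λ = 3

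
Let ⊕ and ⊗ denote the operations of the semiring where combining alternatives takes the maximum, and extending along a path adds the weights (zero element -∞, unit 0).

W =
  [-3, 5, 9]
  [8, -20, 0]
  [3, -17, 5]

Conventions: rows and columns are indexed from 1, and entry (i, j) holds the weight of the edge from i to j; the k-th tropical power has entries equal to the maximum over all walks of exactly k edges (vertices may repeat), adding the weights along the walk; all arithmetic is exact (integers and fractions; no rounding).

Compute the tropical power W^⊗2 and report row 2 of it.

W^⊗2:
  [13, 2, 14]
  [5, 13, 17]
  [8, 8, 12]
Answer: row 2 of W^⊗2 = [5, 13, 17]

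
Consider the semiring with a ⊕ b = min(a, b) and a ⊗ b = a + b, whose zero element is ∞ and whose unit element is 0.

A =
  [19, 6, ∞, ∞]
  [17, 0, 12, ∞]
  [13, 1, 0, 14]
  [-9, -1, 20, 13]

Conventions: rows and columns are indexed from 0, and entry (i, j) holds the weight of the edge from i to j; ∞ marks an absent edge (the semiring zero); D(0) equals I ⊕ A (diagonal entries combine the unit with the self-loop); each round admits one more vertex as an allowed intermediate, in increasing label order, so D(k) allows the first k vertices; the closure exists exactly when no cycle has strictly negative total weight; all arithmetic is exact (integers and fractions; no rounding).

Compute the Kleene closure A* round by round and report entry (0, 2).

D(0):
  [0, 6, ∞, ∞]
  [17, 0, 12, ∞]
  [13, 1, 0, 14]
  [-9, -1, 20, 0]
D(1):
  [0, 6, ∞, ∞]
  [17, 0, 12, ∞]
  [13, 1, 0, 14]
  [-9, -3, 20, 0]
D(2):
  [0, 6, 18, ∞]
  [17, 0, 12, ∞]
  [13, 1, 0, 14]
  [-9, -3, 9, 0]
D(3):
  [0, 6, 18, 32]
  [17, 0, 12, 26]
  [13, 1, 0, 14]
  [-9, -3, 9, 0]
D(4):
  [0, 6, 18, 32]
  [17, 0, 12, 26]
  [5, 1, 0, 14]
  [-9, -3, 9, 0]
Answer: A*[0][2] = 18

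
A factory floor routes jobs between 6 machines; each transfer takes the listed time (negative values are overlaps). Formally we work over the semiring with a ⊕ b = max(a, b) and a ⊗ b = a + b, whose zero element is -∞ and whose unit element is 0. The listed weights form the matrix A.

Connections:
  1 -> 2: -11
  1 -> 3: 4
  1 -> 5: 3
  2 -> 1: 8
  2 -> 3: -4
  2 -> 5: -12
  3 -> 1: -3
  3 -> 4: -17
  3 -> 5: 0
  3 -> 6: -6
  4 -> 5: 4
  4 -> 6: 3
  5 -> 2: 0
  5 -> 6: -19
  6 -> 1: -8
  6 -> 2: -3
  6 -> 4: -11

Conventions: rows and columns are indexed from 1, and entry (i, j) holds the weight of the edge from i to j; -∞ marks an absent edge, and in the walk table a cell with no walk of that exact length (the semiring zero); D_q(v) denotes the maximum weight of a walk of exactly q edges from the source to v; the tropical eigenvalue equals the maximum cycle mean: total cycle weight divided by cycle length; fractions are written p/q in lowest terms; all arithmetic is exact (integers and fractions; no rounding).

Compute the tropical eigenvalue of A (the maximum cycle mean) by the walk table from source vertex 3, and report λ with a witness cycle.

q=0: [-∞, -∞, 0, -∞, -∞, -∞]
q=1: [-3, -∞, -∞, -17, 0, -6]
q=2: [-14, 0, 1, -17, 0, -14]
q=3: [8, 0, -4, -16, 1, -5]
q=4: [8, 1, 12, -16, 11, -10]
q=5: [9, 11, 12, -5, 12, 6]
q=6: [19, 12, 13, -5, 12, 6]
Optimal cycle mean attained by: cycle 1->5->2->1, total 3 + 0 + 8, length 3.
Answer: λ = 11/3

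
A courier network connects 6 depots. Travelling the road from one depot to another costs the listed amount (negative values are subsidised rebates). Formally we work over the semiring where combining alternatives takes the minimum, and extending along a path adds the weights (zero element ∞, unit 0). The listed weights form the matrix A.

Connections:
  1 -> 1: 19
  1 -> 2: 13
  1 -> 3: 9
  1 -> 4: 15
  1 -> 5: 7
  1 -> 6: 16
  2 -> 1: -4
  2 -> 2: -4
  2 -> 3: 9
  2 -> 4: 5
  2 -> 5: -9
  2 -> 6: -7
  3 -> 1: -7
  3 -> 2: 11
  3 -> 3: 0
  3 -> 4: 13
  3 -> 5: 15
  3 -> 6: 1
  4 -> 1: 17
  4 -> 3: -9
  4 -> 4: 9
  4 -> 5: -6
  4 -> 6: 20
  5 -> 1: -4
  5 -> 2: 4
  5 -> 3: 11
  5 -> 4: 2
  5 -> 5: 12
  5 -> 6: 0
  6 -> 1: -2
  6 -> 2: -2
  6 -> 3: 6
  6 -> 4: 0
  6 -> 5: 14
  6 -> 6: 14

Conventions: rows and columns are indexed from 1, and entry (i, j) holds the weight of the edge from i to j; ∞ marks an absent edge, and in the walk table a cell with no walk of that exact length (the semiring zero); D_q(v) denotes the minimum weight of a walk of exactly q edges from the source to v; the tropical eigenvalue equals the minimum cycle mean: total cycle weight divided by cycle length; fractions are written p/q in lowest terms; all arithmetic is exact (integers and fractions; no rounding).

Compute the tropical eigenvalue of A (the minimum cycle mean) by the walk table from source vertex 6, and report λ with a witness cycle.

q=0: [∞, ∞, ∞, ∞, ∞, 0]
q=1: [-2, -2, 6, 0, 14, 14]
q=2: [-6, -6, -9, 3, -11, -9]
q=3: [-16, -11, -9, -9, -15, -13]
q=4: [-19, -15, -18, -13, -20, -18]
q=5: [-25, -20, -22, -18, -24, -22]
q=6: [-29, -24, -27, -22, -29, -27]
Optimal cycle mean attained by: cycle 2->6->2, total (-7) + (-2), length 2.
Answer: λ = -9/2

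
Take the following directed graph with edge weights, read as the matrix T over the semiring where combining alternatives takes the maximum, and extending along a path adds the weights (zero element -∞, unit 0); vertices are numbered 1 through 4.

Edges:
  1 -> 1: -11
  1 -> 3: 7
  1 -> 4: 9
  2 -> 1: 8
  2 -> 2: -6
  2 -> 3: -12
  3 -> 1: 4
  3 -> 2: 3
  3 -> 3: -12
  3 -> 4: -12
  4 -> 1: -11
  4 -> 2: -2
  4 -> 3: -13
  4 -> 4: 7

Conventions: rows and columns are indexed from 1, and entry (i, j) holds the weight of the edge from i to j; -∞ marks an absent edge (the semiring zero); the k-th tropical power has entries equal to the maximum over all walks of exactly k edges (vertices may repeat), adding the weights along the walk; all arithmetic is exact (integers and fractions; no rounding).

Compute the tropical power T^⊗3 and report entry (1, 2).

T^⊗2:
  [11, 10, -4, 16]
  [2, -9, 15, 17]
  [11, -3, 11, 13]
  [6, 5, -4, 14]
T^⊗3:
  [18, 14, 18, 23]
  [19, 18, 9, 24]
  [15, 14, 18, 20]
  [13, 12, 13, 21]
Key observation: the optimum is the walk 1->4->4->2, with weight 9 + 7 + (-2) = 14.
Optimal value attained by: walk 1->4->4->2.
Answer: (T^⊗3)[1][2] = 14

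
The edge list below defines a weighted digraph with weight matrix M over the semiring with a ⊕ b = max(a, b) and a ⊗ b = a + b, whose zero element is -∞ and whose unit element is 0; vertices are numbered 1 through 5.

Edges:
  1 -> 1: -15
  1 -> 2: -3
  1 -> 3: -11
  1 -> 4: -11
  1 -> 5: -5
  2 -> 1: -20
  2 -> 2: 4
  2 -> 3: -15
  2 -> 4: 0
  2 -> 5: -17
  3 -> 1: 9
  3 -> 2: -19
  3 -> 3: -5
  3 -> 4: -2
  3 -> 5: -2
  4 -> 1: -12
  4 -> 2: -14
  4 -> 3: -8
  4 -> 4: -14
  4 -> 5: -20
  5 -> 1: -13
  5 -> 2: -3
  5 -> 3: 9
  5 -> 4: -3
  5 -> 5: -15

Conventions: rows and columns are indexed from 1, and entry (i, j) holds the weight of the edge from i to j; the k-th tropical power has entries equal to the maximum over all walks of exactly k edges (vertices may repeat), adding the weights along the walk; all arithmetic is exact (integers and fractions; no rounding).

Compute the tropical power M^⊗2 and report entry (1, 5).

M^⊗2:
  [-2, 1, 4, -3, -13]
  [-6, 8, -8, 4, -13]
  [4, 6, 7, -2, 4]
  [1, -10, -11, -10, -10]
  [18, 1, 4, 7, 7]
Key observation: the optimum is the walk 1->3->5, with weight (-11) + (-2) = -13.
Optimal value attained by: walk 1->3->5.
Answer: (M^⊗2)[1][5] = -13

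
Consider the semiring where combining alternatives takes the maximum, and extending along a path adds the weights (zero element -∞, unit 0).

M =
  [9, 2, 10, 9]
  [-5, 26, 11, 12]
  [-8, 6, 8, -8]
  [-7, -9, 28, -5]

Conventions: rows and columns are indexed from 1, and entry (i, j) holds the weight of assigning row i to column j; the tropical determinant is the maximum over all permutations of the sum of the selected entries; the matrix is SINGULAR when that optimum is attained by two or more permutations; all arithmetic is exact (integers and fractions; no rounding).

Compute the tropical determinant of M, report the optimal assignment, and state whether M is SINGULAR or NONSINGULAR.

σ = (1, 2, 3, 4): 9 + 26 + 8 + (-5) = 38
σ = (1, 2, 4, 3): 9 + 26 + (-8) + 28 = 55
σ = (1, 3, 2, 4): 9 + 11 + 6 + (-5) = 21
σ = (1, 3, 4, 2): 9 + 11 + (-8) + (-9) = 3
σ = (1, 4, 2, 3): 9 + 12 + 6 + 28 = 55
σ = (1, 4, 3, 2): 9 + 12 + 8 + (-9) = 20
σ = (2, 1, 3, 4): 2 + (-5) + 8 + (-5) = 0
σ = (2, 1, 4, 3): 2 + (-5) + (-8) + 28 = 17
σ = (2, 3, 1, 4): 2 + 11 + (-8) + (-5) = 0
σ = (2, 3, 4, 1): 2 + 11 + (-8) + (-7) = -2
σ = (2, 4, 1, 3): 2 + 12 + (-8) + 28 = 34
σ = (2, 4, 3, 1): 2 + 12 + 8 + (-7) = 15
σ = (3, 1, 2, 4): 10 + (-5) + 6 + (-5) = 6
σ = (3, 1, 4, 2): 10 + (-5) + (-8) + (-9) = -12
σ = (3, 2, 1, 4): 10 + 26 + (-8) + (-5) = 23
σ = (3, 2, 4, 1): 10 + 26 + (-8) + (-7) = 21
σ = (3, 4, 1, 2): 10 + 12 + (-8) + (-9) = 5
σ = (3, 4, 2, 1): 10 + 12 + 6 + (-7) = 21
σ = (4, 1, 2, 3): 9 + (-5) + 6 + 28 = 38
σ = (4, 1, 3, 2): 9 + (-5) + 8 + (-9) = 3
σ = (4, 2, 1, 3): 9 + 26 + (-8) + 28 = 55
σ = (4, 2, 3, 1): 9 + 26 + 8 + (-7) = 36
σ = (4, 3, 1, 2): 9 + 11 + (-8) + (-9) = 3
σ = (4, 3, 2, 1): 9 + 11 + 6 + (-7) = 19
Optimal value attained by: σ = (1, 2, 4, 3).
Answer: det⊕(M) = 55; verdict: SINGULAR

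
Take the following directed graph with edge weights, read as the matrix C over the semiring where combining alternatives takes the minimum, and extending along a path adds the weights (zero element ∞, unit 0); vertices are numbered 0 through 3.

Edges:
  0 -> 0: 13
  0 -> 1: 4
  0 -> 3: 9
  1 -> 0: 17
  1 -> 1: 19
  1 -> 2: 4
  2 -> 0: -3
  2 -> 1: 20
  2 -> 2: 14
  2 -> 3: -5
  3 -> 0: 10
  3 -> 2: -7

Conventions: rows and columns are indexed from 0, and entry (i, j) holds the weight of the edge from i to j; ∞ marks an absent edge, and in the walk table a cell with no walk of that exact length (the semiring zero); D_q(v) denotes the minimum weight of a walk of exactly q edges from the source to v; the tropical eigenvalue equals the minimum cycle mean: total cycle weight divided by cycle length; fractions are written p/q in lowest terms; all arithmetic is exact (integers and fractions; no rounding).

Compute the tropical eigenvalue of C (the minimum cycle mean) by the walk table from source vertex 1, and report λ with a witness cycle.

q=0: [∞, 0, ∞, ∞]
q=1: [17, 19, 4, ∞]
q=2: [1, 21, 18, -1]
q=3: [9, 5, -8, 10]
q=4: [-11, 12, 3, -13]
Optimal cycle mean attained by: cycle 2->3->2, total (-5) + (-7), length 2.
Answer: λ = -6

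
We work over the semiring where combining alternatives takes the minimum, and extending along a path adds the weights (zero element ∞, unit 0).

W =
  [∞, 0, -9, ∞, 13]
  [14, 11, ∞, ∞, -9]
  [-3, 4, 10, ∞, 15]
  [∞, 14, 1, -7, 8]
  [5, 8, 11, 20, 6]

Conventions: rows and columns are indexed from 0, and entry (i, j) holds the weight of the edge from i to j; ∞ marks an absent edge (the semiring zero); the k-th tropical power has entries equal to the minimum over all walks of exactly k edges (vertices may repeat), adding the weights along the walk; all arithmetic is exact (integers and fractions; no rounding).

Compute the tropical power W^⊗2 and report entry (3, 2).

W^⊗2:
  [-12, -5, 1, 33, -9]
  [-4, -1, 2, 11, -3]
  [7, -3, -12, 35, -5]
  [-2, 5, -6, -14, 1]
  [8, 5, -4, 13, -1]
Key observation: the optimum is the walk 3->3->2, with weight (-7) + 1 = -6.
Optimal value attained by: walk 3->3->2.
Answer: (W^⊗2)[3][2] = -6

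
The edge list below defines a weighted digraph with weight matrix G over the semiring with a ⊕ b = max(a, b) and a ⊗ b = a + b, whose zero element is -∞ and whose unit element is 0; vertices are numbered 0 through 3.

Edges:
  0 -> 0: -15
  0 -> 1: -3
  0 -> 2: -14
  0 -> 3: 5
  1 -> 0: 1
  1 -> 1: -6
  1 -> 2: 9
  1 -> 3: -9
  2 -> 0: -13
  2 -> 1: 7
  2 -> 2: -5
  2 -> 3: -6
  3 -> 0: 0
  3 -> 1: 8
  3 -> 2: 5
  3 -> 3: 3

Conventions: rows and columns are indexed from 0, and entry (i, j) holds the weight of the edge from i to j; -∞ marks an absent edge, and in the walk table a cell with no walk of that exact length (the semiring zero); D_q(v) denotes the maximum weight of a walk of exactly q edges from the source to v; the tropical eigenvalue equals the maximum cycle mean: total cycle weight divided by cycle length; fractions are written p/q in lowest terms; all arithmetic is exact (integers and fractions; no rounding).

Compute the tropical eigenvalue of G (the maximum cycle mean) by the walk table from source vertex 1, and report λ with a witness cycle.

q=0: [-∞, 0, -∞, -∞]
q=1: [1, -6, 9, -9]
q=2: [-4, 16, 4, 6]
q=3: [17, 14, 25, 9]
q=4: [15, 32, 23, 22]
Optimal cycle mean attained by: cycle 1->2->1, total 9 + 7, length 2.
Answer: λ = 8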